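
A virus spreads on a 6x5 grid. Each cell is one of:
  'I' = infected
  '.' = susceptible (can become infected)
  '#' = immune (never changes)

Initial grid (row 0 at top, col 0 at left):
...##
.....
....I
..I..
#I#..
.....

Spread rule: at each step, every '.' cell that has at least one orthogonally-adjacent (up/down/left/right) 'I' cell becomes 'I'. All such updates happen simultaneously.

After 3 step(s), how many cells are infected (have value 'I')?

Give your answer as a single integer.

Answer: 23

Derivation:
Step 0 (initial): 3 infected
Step 1: +7 new -> 10 infected
Step 2: +8 new -> 18 infected
Step 3: +5 new -> 23 infected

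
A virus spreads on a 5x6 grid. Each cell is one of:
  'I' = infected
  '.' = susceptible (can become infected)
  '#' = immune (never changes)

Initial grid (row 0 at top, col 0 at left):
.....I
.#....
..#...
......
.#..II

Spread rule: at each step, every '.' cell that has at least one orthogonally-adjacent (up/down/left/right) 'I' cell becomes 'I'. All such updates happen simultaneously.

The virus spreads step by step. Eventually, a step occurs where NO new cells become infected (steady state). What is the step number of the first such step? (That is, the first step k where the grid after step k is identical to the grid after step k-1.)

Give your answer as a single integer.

Step 0 (initial): 3 infected
Step 1: +5 new -> 8 infected
Step 2: +6 new -> 14 infected
Step 3: +4 new -> 18 infected
Step 4: +3 new -> 21 infected
Step 5: +3 new -> 24 infected
Step 6: +3 new -> 27 infected
Step 7: +0 new -> 27 infected

Answer: 7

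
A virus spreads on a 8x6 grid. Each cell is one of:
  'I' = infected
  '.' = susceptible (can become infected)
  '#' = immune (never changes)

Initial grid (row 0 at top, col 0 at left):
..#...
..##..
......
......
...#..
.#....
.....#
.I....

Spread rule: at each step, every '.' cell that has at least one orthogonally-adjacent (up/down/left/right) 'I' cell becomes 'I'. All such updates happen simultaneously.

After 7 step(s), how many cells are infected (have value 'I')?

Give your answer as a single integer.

Step 0 (initial): 1 infected
Step 1: +3 new -> 4 infected
Step 2: +3 new -> 7 infected
Step 3: +4 new -> 11 infected
Step 4: +5 new -> 16 infected
Step 5: +4 new -> 20 infected
Step 6: +6 new -> 26 infected
Step 7: +5 new -> 31 infected

Answer: 31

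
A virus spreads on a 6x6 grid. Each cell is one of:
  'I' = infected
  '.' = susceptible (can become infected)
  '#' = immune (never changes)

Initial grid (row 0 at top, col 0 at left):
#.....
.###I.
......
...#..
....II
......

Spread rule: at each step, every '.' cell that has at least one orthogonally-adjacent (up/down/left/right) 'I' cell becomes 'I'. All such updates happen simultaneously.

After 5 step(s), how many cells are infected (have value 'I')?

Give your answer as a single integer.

Answer: 30

Derivation:
Step 0 (initial): 3 infected
Step 1: +8 new -> 11 infected
Step 2: +6 new -> 17 infected
Step 3: +5 new -> 22 infected
Step 4: +5 new -> 27 infected
Step 5: +3 new -> 30 infected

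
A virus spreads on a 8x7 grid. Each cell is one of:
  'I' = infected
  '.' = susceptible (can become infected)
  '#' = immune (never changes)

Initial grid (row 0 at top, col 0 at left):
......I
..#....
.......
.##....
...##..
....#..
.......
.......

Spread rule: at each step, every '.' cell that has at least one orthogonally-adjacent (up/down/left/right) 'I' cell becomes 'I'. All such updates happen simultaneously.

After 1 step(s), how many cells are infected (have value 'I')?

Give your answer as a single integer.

Step 0 (initial): 1 infected
Step 1: +2 new -> 3 infected

Answer: 3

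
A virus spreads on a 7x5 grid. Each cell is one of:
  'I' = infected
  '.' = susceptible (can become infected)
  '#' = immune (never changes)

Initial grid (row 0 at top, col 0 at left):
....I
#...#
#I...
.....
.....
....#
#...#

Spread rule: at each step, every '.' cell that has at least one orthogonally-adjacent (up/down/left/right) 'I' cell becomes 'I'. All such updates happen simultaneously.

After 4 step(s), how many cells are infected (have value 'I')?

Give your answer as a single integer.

Answer: 25

Derivation:
Step 0 (initial): 2 infected
Step 1: +4 new -> 6 infected
Step 2: +8 new -> 14 infected
Step 3: +6 new -> 20 infected
Step 4: +5 new -> 25 infected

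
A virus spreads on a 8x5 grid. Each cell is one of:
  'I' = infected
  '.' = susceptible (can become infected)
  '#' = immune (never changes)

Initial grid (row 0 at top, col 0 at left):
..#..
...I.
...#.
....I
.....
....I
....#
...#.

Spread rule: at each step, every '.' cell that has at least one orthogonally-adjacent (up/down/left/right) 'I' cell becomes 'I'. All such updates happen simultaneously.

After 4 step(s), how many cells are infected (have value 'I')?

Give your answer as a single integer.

Answer: 31

Derivation:
Step 0 (initial): 3 infected
Step 1: +7 new -> 10 infected
Step 2: +7 new -> 17 infected
Step 3: +7 new -> 24 infected
Step 4: +7 new -> 31 infected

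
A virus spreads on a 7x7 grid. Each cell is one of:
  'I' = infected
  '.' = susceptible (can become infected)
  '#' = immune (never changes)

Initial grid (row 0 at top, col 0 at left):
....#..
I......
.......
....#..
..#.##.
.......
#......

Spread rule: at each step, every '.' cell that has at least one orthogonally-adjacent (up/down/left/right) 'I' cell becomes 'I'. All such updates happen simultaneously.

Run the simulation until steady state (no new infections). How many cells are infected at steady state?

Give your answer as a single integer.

Answer: 43

Derivation:
Step 0 (initial): 1 infected
Step 1: +3 new -> 4 infected
Step 2: +4 new -> 8 infected
Step 3: +5 new -> 13 infected
Step 4: +6 new -> 19 infected
Step 5: +4 new -> 23 infected
Step 6: +6 new -> 29 infected
Step 7: +5 new -> 34 infected
Step 8: +3 new -> 37 infected
Step 9: +3 new -> 40 infected
Step 10: +2 new -> 42 infected
Step 11: +1 new -> 43 infected
Step 12: +0 new -> 43 infected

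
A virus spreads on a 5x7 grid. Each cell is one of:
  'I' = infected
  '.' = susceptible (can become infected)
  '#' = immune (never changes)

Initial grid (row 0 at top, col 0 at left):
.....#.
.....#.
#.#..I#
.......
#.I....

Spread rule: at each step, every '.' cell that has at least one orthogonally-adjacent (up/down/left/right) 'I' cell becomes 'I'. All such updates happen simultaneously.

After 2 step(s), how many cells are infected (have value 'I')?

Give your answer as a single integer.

Answer: 15

Derivation:
Step 0 (initial): 2 infected
Step 1: +5 new -> 7 infected
Step 2: +8 new -> 15 infected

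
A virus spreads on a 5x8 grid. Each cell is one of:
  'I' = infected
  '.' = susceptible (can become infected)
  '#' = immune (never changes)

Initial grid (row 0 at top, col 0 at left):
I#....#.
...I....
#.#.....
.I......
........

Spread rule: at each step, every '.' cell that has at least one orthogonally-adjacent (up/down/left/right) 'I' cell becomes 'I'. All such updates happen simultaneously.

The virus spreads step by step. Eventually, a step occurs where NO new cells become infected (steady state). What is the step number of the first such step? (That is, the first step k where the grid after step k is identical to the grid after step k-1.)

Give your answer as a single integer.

Step 0 (initial): 3 infected
Step 1: +9 new -> 12 infected
Step 2: +8 new -> 20 infected
Step 3: +5 new -> 25 infected
Step 4: +4 new -> 29 infected
Step 5: +4 new -> 33 infected
Step 6: +2 new -> 35 infected
Step 7: +1 new -> 36 infected
Step 8: +0 new -> 36 infected

Answer: 8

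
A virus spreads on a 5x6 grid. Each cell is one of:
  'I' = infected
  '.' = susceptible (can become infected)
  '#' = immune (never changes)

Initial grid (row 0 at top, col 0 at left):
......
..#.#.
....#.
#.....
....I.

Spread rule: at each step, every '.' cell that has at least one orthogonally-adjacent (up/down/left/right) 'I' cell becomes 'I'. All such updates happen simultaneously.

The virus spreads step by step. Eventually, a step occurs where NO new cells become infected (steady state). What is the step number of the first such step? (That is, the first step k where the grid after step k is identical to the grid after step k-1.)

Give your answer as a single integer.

Step 0 (initial): 1 infected
Step 1: +3 new -> 4 infected
Step 2: +3 new -> 7 infected
Step 3: +4 new -> 11 infected
Step 4: +5 new -> 16 infected
Step 5: +3 new -> 19 infected
Step 6: +4 new -> 23 infected
Step 7: +2 new -> 25 infected
Step 8: +1 new -> 26 infected
Step 9: +0 new -> 26 infected

Answer: 9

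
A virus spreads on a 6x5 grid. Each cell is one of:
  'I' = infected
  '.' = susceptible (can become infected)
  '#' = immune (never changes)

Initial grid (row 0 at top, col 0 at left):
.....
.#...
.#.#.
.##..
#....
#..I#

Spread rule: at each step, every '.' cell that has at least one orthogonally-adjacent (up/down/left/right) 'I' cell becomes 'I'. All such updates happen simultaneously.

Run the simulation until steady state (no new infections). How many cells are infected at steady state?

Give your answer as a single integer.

Answer: 22

Derivation:
Step 0 (initial): 1 infected
Step 1: +2 new -> 3 infected
Step 2: +4 new -> 7 infected
Step 3: +2 new -> 9 infected
Step 4: +1 new -> 10 infected
Step 5: +1 new -> 11 infected
Step 6: +2 new -> 13 infected
Step 7: +2 new -> 15 infected
Step 8: +2 new -> 17 infected
Step 9: +1 new -> 18 infected
Step 10: +1 new -> 19 infected
Step 11: +1 new -> 20 infected
Step 12: +1 new -> 21 infected
Step 13: +1 new -> 22 infected
Step 14: +0 new -> 22 infected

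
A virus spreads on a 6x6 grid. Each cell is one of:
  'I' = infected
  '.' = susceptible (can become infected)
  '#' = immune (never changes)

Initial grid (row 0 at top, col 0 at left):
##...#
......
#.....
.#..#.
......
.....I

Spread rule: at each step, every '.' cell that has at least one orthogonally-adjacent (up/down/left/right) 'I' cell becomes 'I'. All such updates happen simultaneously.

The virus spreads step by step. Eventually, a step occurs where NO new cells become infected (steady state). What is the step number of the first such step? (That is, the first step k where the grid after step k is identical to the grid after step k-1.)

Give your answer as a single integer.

Step 0 (initial): 1 infected
Step 1: +2 new -> 3 infected
Step 2: +3 new -> 6 infected
Step 3: +3 new -> 9 infected
Step 4: +5 new -> 14 infected
Step 5: +5 new -> 19 infected
Step 6: +4 new -> 23 infected
Step 7: +4 new -> 27 infected
Step 8: +2 new -> 29 infected
Step 9: +1 new -> 30 infected
Step 10: +0 new -> 30 infected

Answer: 10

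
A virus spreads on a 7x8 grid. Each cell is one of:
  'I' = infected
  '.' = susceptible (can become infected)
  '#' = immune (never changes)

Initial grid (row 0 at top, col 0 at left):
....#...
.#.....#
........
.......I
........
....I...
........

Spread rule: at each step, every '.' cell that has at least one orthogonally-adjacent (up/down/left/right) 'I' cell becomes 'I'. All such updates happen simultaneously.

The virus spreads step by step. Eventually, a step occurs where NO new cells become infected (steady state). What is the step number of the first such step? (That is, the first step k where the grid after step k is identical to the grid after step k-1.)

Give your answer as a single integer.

Answer: 10

Derivation:
Step 0 (initial): 2 infected
Step 1: +7 new -> 9 infected
Step 2: +11 new -> 20 infected
Step 3: +9 new -> 29 infected
Step 4: +8 new -> 37 infected
Step 5: +7 new -> 44 infected
Step 6: +4 new -> 48 infected
Step 7: +2 new -> 50 infected
Step 8: +2 new -> 52 infected
Step 9: +1 new -> 53 infected
Step 10: +0 new -> 53 infected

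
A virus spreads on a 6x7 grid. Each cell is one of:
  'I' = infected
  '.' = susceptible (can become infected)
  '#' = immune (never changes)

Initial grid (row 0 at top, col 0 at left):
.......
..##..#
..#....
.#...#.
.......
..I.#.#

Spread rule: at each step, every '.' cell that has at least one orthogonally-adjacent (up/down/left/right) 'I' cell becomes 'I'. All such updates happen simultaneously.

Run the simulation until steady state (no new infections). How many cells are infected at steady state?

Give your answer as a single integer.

Answer: 34

Derivation:
Step 0 (initial): 1 infected
Step 1: +3 new -> 4 infected
Step 2: +4 new -> 8 infected
Step 3: +3 new -> 11 infected
Step 4: +4 new -> 15 infected
Step 5: +4 new -> 19 infected
Step 6: +5 new -> 24 infected
Step 7: +5 new -> 29 infected
Step 8: +3 new -> 32 infected
Step 9: +2 new -> 34 infected
Step 10: +0 new -> 34 infected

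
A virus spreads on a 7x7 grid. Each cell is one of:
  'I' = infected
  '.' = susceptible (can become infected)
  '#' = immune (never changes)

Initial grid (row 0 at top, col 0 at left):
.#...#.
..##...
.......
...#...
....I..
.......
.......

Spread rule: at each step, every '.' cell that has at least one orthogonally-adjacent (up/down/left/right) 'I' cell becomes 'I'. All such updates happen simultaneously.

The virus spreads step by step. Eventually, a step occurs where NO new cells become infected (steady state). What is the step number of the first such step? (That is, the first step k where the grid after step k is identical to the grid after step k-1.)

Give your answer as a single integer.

Answer: 9

Derivation:
Step 0 (initial): 1 infected
Step 1: +4 new -> 5 infected
Step 2: +7 new -> 12 infected
Step 3: +10 new -> 22 infected
Step 4: +9 new -> 31 infected
Step 5: +6 new -> 37 infected
Step 6: +5 new -> 42 infected
Step 7: +1 new -> 43 infected
Step 8: +1 new -> 44 infected
Step 9: +0 new -> 44 infected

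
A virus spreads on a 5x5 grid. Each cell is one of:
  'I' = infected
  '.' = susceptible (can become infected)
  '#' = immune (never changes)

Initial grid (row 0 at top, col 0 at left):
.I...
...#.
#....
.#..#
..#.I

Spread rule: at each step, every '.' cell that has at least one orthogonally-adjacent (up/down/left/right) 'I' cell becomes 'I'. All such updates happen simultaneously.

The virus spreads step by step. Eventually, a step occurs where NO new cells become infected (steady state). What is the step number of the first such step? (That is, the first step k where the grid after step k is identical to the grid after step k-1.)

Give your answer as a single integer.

Answer: 5

Derivation:
Step 0 (initial): 2 infected
Step 1: +4 new -> 6 infected
Step 2: +5 new -> 11 infected
Step 3: +4 new -> 15 infected
Step 4: +2 new -> 17 infected
Step 5: +0 new -> 17 infected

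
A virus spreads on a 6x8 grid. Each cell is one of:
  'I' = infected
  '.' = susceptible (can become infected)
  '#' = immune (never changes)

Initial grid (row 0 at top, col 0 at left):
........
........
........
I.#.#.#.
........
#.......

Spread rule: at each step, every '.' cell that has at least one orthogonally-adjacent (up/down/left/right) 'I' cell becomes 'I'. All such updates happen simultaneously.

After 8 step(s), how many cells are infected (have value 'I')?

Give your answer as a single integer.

Answer: 39

Derivation:
Step 0 (initial): 1 infected
Step 1: +3 new -> 4 infected
Step 2: +3 new -> 7 infected
Step 3: +5 new -> 12 infected
Step 4: +5 new -> 17 infected
Step 5: +6 new -> 23 infected
Step 6: +5 new -> 28 infected
Step 7: +6 new -> 34 infected
Step 8: +5 new -> 39 infected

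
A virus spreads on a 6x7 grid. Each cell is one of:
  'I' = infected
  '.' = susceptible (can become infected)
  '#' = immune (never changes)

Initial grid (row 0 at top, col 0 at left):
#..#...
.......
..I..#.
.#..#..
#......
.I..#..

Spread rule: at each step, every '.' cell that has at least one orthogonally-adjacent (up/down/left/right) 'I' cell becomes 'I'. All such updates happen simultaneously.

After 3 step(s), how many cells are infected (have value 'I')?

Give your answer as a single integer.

Answer: 22

Derivation:
Step 0 (initial): 2 infected
Step 1: +7 new -> 9 infected
Step 2: +8 new -> 17 infected
Step 3: +5 new -> 22 infected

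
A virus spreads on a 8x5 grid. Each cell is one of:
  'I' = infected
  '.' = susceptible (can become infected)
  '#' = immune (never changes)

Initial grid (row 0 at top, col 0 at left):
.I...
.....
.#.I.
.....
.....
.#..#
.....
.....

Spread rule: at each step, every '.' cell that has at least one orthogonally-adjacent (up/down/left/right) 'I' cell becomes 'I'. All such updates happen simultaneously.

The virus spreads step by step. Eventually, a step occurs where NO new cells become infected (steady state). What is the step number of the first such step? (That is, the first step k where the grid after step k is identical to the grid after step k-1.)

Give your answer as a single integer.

Answer: 9

Derivation:
Step 0 (initial): 2 infected
Step 1: +7 new -> 9 infected
Step 2: +7 new -> 16 infected
Step 3: +6 new -> 22 infected
Step 4: +4 new -> 26 infected
Step 5: +4 new -> 30 infected
Step 6: +4 new -> 34 infected
Step 7: +2 new -> 36 infected
Step 8: +1 new -> 37 infected
Step 9: +0 new -> 37 infected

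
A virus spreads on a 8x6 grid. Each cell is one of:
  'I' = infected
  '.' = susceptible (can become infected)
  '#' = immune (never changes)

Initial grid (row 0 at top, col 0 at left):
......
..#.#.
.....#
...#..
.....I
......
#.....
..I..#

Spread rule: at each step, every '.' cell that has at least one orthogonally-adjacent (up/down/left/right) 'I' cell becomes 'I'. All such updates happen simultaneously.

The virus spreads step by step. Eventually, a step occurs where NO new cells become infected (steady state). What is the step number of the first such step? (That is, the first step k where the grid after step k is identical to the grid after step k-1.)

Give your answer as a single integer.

Step 0 (initial): 2 infected
Step 1: +6 new -> 8 infected
Step 2: +9 new -> 17 infected
Step 3: +5 new -> 22 infected
Step 4: +4 new -> 26 infected
Step 5: +4 new -> 30 infected
Step 6: +3 new -> 33 infected
Step 7: +4 new -> 37 infected
Step 8: +3 new -> 40 infected
Step 9: +2 new -> 42 infected
Step 10: +0 new -> 42 infected

Answer: 10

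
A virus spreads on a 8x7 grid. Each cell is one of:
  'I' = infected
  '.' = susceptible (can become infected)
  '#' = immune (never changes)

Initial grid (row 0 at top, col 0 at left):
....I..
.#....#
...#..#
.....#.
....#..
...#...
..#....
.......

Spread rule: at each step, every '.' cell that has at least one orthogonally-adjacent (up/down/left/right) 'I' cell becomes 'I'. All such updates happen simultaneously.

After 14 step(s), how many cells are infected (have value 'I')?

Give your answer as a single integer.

Answer: 39

Derivation:
Step 0 (initial): 1 infected
Step 1: +3 new -> 4 infected
Step 2: +5 new -> 9 infected
Step 3: +4 new -> 13 infected
Step 4: +3 new -> 16 infected
Step 5: +4 new -> 20 infected
Step 6: +3 new -> 23 infected
Step 7: +3 new -> 26 infected
Step 8: +2 new -> 28 infected
Step 9: +2 new -> 30 infected
Step 10: +2 new -> 32 infected
Step 11: +2 new -> 34 infected
Step 12: +1 new -> 35 infected
Step 13: +2 new -> 37 infected
Step 14: +2 new -> 39 infected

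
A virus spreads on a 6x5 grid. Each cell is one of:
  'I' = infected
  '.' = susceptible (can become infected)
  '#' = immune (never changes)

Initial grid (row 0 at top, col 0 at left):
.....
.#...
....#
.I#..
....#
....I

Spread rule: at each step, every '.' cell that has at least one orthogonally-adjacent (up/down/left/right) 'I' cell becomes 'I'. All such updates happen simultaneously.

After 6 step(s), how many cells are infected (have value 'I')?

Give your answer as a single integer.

Answer: 26

Derivation:
Step 0 (initial): 2 infected
Step 1: +4 new -> 6 infected
Step 2: +7 new -> 13 infected
Step 3: +5 new -> 18 infected
Step 4: +4 new -> 22 infected
Step 5: +3 new -> 25 infected
Step 6: +1 new -> 26 infected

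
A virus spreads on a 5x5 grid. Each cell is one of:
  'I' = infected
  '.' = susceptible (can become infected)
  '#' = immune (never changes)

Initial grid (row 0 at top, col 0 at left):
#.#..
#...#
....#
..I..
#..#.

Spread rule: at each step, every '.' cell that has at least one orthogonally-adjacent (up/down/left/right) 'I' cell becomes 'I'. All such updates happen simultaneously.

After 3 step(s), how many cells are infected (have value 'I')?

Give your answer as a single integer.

Step 0 (initial): 1 infected
Step 1: +4 new -> 5 infected
Step 2: +6 new -> 11 infected
Step 3: +4 new -> 15 infected

Answer: 15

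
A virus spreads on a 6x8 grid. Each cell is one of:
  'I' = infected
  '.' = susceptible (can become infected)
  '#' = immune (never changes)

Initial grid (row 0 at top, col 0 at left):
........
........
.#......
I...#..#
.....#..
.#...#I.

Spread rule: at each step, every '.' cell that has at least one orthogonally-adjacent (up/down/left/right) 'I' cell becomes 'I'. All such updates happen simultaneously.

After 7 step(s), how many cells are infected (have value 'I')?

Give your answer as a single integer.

Answer: 42

Derivation:
Step 0 (initial): 2 infected
Step 1: +5 new -> 7 infected
Step 2: +6 new -> 13 infected
Step 3: +7 new -> 20 infected
Step 4: +8 new -> 28 infected
Step 5: +8 new -> 36 infected
Step 6: +5 new -> 41 infected
Step 7: +1 new -> 42 infected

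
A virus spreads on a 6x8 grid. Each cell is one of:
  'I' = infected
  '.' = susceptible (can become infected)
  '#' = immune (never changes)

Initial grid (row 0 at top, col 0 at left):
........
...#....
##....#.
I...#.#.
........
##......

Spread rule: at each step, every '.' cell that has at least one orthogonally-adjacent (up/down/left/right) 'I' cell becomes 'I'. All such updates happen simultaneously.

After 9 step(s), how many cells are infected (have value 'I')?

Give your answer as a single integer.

Step 0 (initial): 1 infected
Step 1: +2 new -> 3 infected
Step 2: +2 new -> 5 infected
Step 3: +3 new -> 8 infected
Step 4: +4 new -> 12 infected
Step 5: +5 new -> 17 infected
Step 6: +7 new -> 24 infected
Step 7: +6 new -> 30 infected
Step 8: +4 new -> 34 infected
Step 9: +4 new -> 38 infected

Answer: 38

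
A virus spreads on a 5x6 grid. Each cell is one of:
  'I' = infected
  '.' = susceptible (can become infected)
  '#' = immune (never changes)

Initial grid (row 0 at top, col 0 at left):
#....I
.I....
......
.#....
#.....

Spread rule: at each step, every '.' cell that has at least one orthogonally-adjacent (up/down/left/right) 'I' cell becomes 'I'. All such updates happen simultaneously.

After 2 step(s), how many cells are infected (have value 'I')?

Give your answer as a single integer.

Answer: 15

Derivation:
Step 0 (initial): 2 infected
Step 1: +6 new -> 8 infected
Step 2: +7 new -> 15 infected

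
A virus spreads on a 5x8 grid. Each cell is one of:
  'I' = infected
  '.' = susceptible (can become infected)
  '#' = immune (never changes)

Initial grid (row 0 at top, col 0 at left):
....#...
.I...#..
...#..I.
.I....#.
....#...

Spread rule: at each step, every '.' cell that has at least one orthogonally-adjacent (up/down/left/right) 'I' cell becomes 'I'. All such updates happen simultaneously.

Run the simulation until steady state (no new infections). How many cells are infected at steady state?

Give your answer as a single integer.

Answer: 35

Derivation:
Step 0 (initial): 3 infected
Step 1: +10 new -> 13 infected
Step 2: +13 new -> 26 infected
Step 3: +8 new -> 34 infected
Step 4: +1 new -> 35 infected
Step 5: +0 new -> 35 infected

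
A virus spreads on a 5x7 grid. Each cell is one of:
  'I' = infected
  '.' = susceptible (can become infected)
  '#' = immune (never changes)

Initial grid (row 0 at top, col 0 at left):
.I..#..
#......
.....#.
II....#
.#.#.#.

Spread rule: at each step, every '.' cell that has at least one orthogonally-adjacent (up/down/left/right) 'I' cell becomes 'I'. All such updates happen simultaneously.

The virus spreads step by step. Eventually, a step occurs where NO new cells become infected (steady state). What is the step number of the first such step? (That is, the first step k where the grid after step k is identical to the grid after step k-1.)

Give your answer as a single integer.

Step 0 (initial): 3 infected
Step 1: +7 new -> 10 infected
Step 2: +5 new -> 15 infected
Step 3: +3 new -> 18 infected
Step 4: +4 new -> 22 infected
Step 5: +1 new -> 23 infected
Step 6: +2 new -> 25 infected
Step 7: +2 new -> 27 infected
Step 8: +0 new -> 27 infected

Answer: 8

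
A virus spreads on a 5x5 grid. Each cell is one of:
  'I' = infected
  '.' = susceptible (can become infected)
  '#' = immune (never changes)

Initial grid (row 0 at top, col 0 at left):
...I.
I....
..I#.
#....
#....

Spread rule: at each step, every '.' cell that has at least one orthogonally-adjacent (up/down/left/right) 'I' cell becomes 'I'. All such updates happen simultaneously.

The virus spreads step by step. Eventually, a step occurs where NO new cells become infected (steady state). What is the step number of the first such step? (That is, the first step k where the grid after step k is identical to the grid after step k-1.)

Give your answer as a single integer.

Answer: 5

Derivation:
Step 0 (initial): 3 infected
Step 1: +9 new -> 12 infected
Step 2: +5 new -> 17 infected
Step 3: +4 new -> 21 infected
Step 4: +1 new -> 22 infected
Step 5: +0 new -> 22 infected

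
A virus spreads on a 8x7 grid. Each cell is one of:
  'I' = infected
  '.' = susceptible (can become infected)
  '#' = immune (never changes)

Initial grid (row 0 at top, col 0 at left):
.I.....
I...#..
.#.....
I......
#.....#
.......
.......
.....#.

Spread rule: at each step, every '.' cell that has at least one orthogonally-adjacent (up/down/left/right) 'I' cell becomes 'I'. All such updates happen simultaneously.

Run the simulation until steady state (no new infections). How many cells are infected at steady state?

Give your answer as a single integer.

Step 0 (initial): 3 infected
Step 1: +5 new -> 8 infected
Step 2: +4 new -> 12 infected
Step 3: +6 new -> 18 infected
Step 4: +7 new -> 25 infected
Step 5: +9 new -> 34 infected
Step 6: +8 new -> 42 infected
Step 7: +4 new -> 46 infected
Step 8: +3 new -> 49 infected
Step 9: +1 new -> 50 infected
Step 10: +1 new -> 51 infected
Step 11: +0 new -> 51 infected

Answer: 51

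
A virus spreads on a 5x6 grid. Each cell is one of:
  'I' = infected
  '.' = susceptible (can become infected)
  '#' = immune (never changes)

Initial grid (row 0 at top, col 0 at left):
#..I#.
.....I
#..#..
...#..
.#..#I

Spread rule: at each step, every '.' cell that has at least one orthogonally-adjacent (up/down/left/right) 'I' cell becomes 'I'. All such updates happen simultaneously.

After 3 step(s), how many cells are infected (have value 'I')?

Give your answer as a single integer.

Answer: 15

Derivation:
Step 0 (initial): 3 infected
Step 1: +6 new -> 9 infected
Step 2: +4 new -> 13 infected
Step 3: +2 new -> 15 infected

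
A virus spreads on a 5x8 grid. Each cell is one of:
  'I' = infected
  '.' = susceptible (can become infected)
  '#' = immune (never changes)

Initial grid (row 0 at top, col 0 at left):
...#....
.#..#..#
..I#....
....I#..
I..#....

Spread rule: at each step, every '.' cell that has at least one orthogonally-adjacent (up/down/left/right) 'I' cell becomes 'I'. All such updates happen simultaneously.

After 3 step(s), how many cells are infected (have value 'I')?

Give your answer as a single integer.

Answer: 23

Derivation:
Step 0 (initial): 3 infected
Step 1: +8 new -> 11 infected
Step 2: +7 new -> 18 infected
Step 3: +5 new -> 23 infected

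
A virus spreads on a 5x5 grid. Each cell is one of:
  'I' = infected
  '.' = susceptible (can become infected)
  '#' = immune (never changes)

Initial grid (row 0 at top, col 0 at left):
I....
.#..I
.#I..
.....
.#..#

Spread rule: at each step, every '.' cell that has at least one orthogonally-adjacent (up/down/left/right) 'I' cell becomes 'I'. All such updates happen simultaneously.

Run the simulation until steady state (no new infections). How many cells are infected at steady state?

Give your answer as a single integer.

Answer: 21

Derivation:
Step 0 (initial): 3 infected
Step 1: +8 new -> 11 infected
Step 2: +7 new -> 18 infected
Step 3: +2 new -> 20 infected
Step 4: +1 new -> 21 infected
Step 5: +0 new -> 21 infected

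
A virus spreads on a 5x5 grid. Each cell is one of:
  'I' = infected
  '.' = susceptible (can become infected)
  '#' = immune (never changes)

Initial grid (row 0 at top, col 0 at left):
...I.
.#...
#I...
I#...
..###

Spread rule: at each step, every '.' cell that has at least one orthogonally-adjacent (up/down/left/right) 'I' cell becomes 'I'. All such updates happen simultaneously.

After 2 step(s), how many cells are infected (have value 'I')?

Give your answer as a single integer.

Step 0 (initial): 3 infected
Step 1: +5 new -> 8 infected
Step 2: +6 new -> 14 infected

Answer: 14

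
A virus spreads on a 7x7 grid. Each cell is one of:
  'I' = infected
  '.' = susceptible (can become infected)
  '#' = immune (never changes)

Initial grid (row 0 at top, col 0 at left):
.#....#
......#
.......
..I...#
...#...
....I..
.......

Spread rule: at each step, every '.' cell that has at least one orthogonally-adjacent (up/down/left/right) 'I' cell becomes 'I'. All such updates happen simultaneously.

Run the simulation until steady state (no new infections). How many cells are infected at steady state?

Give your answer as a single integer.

Step 0 (initial): 2 infected
Step 1: +8 new -> 10 infected
Step 2: +11 new -> 21 infected
Step 3: +11 new -> 32 infected
Step 4: +6 new -> 38 infected
Step 5: +5 new -> 43 infected
Step 6: +1 new -> 44 infected
Step 7: +0 new -> 44 infected

Answer: 44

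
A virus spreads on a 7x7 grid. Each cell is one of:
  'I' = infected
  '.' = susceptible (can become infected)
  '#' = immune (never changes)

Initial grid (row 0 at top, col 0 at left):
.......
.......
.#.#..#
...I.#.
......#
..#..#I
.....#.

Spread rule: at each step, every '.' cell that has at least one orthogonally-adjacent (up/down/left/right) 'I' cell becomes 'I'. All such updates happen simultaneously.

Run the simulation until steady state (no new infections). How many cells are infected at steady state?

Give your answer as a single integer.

Step 0 (initial): 2 infected
Step 1: +4 new -> 6 infected
Step 2: +6 new -> 12 infected
Step 3: +8 new -> 20 infected
Step 4: +10 new -> 30 infected
Step 5: +7 new -> 37 infected
Step 6: +3 new -> 40 infected
Step 7: +0 new -> 40 infected

Answer: 40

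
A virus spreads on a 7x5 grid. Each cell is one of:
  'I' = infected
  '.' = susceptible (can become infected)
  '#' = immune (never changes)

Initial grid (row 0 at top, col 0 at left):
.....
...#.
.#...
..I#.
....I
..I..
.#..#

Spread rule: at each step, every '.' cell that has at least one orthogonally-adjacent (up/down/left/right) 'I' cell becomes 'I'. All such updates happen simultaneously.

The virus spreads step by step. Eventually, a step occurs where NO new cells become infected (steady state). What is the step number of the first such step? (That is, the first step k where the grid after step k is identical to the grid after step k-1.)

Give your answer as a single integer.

Answer: 6

Derivation:
Step 0 (initial): 3 infected
Step 1: +9 new -> 12 infected
Step 2: +7 new -> 19 infected
Step 3: +6 new -> 25 infected
Step 4: +4 new -> 29 infected
Step 5: +1 new -> 30 infected
Step 6: +0 new -> 30 infected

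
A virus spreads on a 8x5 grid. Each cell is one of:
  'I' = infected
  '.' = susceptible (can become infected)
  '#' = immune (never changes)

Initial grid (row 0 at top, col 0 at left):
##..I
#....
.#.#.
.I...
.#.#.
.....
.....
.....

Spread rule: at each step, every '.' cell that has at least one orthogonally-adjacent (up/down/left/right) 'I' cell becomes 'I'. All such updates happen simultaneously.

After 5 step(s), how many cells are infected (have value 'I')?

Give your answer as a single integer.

Answer: 29

Derivation:
Step 0 (initial): 2 infected
Step 1: +4 new -> 6 infected
Step 2: +8 new -> 14 infected
Step 3: +4 new -> 18 infected
Step 4: +6 new -> 24 infected
Step 5: +5 new -> 29 infected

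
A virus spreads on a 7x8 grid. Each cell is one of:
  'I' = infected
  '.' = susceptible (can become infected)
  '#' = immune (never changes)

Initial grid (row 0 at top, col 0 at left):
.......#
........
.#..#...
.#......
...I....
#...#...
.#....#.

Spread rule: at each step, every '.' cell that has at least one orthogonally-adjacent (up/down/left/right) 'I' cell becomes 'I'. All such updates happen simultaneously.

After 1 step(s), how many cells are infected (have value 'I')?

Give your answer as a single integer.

Answer: 5

Derivation:
Step 0 (initial): 1 infected
Step 1: +4 new -> 5 infected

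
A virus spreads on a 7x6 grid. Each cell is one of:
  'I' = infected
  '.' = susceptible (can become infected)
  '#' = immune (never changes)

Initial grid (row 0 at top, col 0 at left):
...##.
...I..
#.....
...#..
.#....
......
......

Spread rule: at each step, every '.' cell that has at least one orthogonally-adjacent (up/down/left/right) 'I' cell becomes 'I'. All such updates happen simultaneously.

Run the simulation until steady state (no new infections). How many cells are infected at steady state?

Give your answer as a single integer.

Step 0 (initial): 1 infected
Step 1: +3 new -> 4 infected
Step 2: +5 new -> 9 infected
Step 3: +7 new -> 16 infected
Step 4: +5 new -> 21 infected
Step 5: +5 new -> 26 infected
Step 6: +6 new -> 32 infected
Step 7: +4 new -> 36 infected
Step 8: +1 new -> 37 infected
Step 9: +0 new -> 37 infected

Answer: 37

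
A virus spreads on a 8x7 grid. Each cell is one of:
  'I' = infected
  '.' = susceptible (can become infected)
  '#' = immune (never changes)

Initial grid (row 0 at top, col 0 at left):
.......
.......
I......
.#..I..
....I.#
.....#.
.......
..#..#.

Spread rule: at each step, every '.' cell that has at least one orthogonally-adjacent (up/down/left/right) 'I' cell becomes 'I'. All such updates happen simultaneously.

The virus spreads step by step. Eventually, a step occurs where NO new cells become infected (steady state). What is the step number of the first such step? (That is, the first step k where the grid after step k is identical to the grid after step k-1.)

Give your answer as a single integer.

Step 0 (initial): 3 infected
Step 1: +9 new -> 12 infected
Step 2: +12 new -> 24 infected
Step 3: +12 new -> 36 infected
Step 4: +9 new -> 45 infected
Step 5: +5 new -> 50 infected
Step 6: +1 new -> 51 infected
Step 7: +0 new -> 51 infected

Answer: 7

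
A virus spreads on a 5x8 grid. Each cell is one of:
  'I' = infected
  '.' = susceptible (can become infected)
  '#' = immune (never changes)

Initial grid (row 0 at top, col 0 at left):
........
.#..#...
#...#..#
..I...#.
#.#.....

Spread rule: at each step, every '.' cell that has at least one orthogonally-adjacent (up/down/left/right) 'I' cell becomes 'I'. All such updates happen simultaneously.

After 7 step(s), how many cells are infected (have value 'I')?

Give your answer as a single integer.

Step 0 (initial): 1 infected
Step 1: +3 new -> 4 infected
Step 2: +7 new -> 11 infected
Step 3: +4 new -> 15 infected
Step 4: +4 new -> 19 infected
Step 5: +5 new -> 24 infected
Step 6: +4 new -> 28 infected
Step 7: +3 new -> 31 infected

Answer: 31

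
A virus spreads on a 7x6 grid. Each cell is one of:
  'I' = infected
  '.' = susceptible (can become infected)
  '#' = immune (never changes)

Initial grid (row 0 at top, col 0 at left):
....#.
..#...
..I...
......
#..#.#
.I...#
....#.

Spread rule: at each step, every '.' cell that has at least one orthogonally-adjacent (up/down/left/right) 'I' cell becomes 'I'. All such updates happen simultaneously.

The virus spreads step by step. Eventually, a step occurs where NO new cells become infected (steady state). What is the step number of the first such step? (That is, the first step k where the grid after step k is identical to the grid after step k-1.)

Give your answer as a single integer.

Step 0 (initial): 2 infected
Step 1: +7 new -> 9 infected
Step 2: +10 new -> 19 infected
Step 3: +9 new -> 28 infected
Step 4: +5 new -> 33 infected
Step 5: +1 new -> 34 infected
Step 6: +0 new -> 34 infected

Answer: 6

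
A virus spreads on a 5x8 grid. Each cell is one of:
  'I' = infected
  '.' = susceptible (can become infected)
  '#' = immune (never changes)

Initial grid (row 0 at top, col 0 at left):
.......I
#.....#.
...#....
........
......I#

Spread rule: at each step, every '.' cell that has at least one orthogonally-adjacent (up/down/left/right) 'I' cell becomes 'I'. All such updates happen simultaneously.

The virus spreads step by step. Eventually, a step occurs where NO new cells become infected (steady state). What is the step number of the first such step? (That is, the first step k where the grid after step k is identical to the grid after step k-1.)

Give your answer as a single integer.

Answer: 9

Derivation:
Step 0 (initial): 2 infected
Step 1: +4 new -> 6 infected
Step 2: +6 new -> 12 infected
Step 3: +5 new -> 17 infected
Step 4: +5 new -> 22 infected
Step 5: +4 new -> 26 infected
Step 6: +5 new -> 31 infected
Step 7: +4 new -> 35 infected
Step 8: +1 new -> 36 infected
Step 9: +0 new -> 36 infected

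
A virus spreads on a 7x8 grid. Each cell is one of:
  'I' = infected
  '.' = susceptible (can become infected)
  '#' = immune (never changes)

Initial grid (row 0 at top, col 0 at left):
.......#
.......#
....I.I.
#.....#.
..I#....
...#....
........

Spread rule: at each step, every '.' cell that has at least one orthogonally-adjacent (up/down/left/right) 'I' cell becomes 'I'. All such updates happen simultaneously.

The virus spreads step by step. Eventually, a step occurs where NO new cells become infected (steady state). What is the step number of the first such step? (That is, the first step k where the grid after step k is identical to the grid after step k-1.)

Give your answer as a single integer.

Answer: 7

Derivation:
Step 0 (initial): 3 infected
Step 1: +9 new -> 12 infected
Step 2: +13 new -> 25 infected
Step 3: +10 new -> 35 infected
Step 4: +8 new -> 43 infected
Step 5: +5 new -> 48 infected
Step 6: +2 new -> 50 infected
Step 7: +0 new -> 50 infected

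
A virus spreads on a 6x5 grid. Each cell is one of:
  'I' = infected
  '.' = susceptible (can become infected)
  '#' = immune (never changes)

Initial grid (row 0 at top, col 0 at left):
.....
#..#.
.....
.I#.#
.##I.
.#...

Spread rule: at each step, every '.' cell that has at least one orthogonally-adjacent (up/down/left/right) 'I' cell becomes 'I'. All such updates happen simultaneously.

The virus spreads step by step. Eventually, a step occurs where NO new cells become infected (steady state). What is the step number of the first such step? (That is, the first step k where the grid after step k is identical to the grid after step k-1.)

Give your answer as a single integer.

Step 0 (initial): 2 infected
Step 1: +5 new -> 7 infected
Step 2: +7 new -> 14 infected
Step 3: +4 new -> 18 infected
Step 4: +3 new -> 21 infected
Step 5: +2 new -> 23 infected
Step 6: +0 new -> 23 infected

Answer: 6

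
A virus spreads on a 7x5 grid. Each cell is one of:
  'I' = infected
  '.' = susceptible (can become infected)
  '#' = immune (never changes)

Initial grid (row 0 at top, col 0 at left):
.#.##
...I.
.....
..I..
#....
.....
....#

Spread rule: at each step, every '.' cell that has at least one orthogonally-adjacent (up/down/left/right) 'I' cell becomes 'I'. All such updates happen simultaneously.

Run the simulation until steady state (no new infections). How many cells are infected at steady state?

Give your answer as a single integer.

Answer: 30

Derivation:
Step 0 (initial): 2 infected
Step 1: +7 new -> 9 infected
Step 2: +9 new -> 18 infected
Step 3: +6 new -> 24 infected
Step 4: +5 new -> 29 infected
Step 5: +1 new -> 30 infected
Step 6: +0 new -> 30 infected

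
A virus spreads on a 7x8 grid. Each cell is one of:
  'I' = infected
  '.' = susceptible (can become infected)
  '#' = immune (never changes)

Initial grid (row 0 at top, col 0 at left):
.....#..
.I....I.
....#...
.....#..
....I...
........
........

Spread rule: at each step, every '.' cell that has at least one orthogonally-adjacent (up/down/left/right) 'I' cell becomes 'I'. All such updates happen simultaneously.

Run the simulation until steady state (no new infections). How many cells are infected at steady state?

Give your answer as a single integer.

Answer: 53

Derivation:
Step 0 (initial): 3 infected
Step 1: +12 new -> 15 infected
Step 2: +17 new -> 32 infected
Step 3: +12 new -> 44 infected
Step 4: +5 new -> 49 infected
Step 5: +3 new -> 52 infected
Step 6: +1 new -> 53 infected
Step 7: +0 new -> 53 infected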